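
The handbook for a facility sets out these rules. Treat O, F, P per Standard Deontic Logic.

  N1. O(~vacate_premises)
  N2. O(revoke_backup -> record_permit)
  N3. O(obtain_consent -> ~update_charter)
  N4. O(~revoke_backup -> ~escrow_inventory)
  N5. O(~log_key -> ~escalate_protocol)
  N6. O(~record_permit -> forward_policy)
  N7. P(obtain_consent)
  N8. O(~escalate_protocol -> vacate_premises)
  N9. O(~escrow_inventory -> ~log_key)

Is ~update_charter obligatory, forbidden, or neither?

Neither

Premise 3 is O(obtain_consent -> ~update_charter), but O(obtain_consent) is not derivable from the premises (the permission P(obtain_consent) asserts only ~O(~obtain_consent), not O(obtain_consent)), so it does not yield O(~update_charter).
No premise or chain of K-axiom applications forces O(~update_charter), and none forces O(update_charter). So ~update_charter is neither obligatory nor forbidden under these norms.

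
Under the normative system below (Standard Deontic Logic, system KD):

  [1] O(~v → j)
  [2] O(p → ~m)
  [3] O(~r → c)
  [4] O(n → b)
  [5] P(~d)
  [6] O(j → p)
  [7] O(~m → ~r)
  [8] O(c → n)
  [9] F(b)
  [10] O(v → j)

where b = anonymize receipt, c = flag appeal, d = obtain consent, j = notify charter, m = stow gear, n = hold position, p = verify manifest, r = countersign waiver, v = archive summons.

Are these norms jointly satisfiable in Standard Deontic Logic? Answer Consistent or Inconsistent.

Premises 1 and 10 cover both cases: O(~v → j) and O(v → j). Since ~v ∨ v is a tautology, O(j) follows.
Premise 6 is O(j → p); since O(j), deontic closure gives O(p).
Premise 2 is O(p → ~m); since O(p), deontic closure gives O(~m).
With premise 7, O(~m → ~r), the K-axiom yields O(~r).
Applying K to premise 3 (O(~r → c)) and O(~r) yields O(c).
Premise 8 is O(c → n); since O(c), deontic closure gives O(n).
From O(n) and premise 4, O(n → b), we obtain O(b).
But premise 9, F(b), means O(~b).
We now have both O(b) and O(~b) — b is simultaneously obligatory and forbidden, violating the D-axiom.

Inconsistent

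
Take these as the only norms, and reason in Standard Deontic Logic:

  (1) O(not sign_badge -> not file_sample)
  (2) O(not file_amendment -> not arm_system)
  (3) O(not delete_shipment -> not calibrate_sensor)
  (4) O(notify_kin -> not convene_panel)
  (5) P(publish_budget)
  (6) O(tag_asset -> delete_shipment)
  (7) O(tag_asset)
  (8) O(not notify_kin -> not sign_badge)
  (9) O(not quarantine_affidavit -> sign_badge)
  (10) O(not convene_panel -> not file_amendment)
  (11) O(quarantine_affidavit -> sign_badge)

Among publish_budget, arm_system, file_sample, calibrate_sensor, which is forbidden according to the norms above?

arm_system

By case analysis on quarantine_affidavit: premise 11 gives O(quarantine_affidavit -> sign_badge) and premise 9 gives O(not quarantine_affidavit -> sign_badge), so O(sign_badge) either way.
The contrapositive of premise 8 (O(not notify_kin -> not sign_badge)) is O(sign_badge -> notify_kin), and O(sign_badge) is already established, so O(notify_kin).
From O(notify_kin) and premise 4, O(notify_kin -> not convene_panel), we obtain O(not convene_panel).
Applying K to premise 10 (O(not convene_panel -> not file_amendment)) and O(not convene_panel) yields O(not file_amendment).
Premise 2 is O(not file_amendment -> not arm_system); since O(not file_amendment), deontic closure gives O(not arm_system).
So O(not arm_system) holds, i.e. arm_system is forbidden. None of the other listed options is forbidden under the premises.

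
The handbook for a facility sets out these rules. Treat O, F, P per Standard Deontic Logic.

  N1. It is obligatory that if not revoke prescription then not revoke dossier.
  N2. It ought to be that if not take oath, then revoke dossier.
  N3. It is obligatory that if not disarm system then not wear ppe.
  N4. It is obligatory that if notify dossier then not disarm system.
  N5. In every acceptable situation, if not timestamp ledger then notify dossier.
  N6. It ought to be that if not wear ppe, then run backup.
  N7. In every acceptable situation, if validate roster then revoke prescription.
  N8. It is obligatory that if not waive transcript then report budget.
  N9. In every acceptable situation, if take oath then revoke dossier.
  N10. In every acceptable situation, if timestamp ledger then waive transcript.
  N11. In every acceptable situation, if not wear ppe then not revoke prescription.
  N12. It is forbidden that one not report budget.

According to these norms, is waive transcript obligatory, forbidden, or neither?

Obligatory

Premises 2 and 9 cover both cases: O(¬take_oath → revoke_dossier) and O(take_oath → revoke_dossier). Since ¬take_oath ∨ take_oath is a tautology, O(revoke_dossier) follows.
Premise 1 is O(¬revoke_prescription → ¬revoke_dossier); contrapositively O(revoke_dossier → revoke_prescription). Since O(revoke_dossier) holds, K gives O(revoke_prescription).
Premise 11, O(¬wear_ppe → ¬revoke_prescription), contraposes to O(revoke_prescription → wear_ppe); with O(revoke_prescription) we get O(wear_ppe).
Premise 3 is O(¬disarm_system → ¬wear_ppe); contrapositively O(wear_ppe → disarm_system). Since O(wear_ppe) holds, K gives O(disarm_system).
Premise 4, O(notify_dossier → ¬disarm_system), contraposes to O(disarm_system → ¬notify_dossier); with O(disarm_system) we get O(¬notify_dossier).
The contrapositive of premise 5 (O(¬timestamp_ledger → notify_dossier)) is O(¬notify_dossier → timestamp_ledger), and O(¬notify_dossier) is already established, so O(timestamp_ledger).
Premise 10 is O(timestamp_ledger → waive_transcript); since O(timestamp_ledger), deontic closure gives O(waive_transcript).
Premises 6, 7, 8, 12 do not contribute to this derivation.
Hence waive_transcript is obligatory.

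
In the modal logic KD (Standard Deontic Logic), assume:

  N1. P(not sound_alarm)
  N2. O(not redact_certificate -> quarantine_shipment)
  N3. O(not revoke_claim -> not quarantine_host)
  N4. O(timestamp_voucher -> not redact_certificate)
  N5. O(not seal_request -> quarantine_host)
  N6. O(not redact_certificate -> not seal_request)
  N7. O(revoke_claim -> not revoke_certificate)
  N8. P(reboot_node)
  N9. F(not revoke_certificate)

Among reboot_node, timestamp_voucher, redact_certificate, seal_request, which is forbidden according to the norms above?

Premise 9, F(not revoke_certificate), is equivalent to O(revoke_certificate).
Premise 7 is O(revoke_claim -> not revoke_certificate); contrapositively O(revoke_certificate -> not revoke_claim). Since O(revoke_certificate) holds, K gives O(not revoke_claim).
With premise 3, O(not revoke_claim -> not quarantine_host), the K-axiom yields O(not quarantine_host).
The contrapositive of premise 5 (O(not seal_request -> quarantine_host)) is O(not quarantine_host -> seal_request), and O(not quarantine_host) is already established, so O(seal_request).
Premise 6 is O(not redact_certificate -> not seal_request); contrapositively O(seal_request -> redact_certificate). Since O(seal_request) holds, K gives O(redact_certificate).
Premise 4 is O(timestamp_voucher -> not redact_certificate); contrapositively O(redact_certificate -> not timestamp_voucher). Since O(redact_certificate) holds, K gives O(not timestamp_voucher).
So O(not timestamp_voucher) holds, i.e. timestamp_voucher is forbidden. None of the other listed options is forbidden under the premises.

timestamp_voucher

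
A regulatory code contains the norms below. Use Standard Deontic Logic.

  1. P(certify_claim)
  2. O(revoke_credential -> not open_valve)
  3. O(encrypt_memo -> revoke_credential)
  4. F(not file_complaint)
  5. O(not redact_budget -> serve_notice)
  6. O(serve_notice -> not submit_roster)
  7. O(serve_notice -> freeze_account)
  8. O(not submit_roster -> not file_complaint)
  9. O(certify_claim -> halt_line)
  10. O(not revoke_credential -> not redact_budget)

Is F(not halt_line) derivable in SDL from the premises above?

No

Premise 9 is O(certify_claim -> halt_line), but O(certify_claim) is not derivable from the premises (the permission P(certify_claim) asserts only not O(not certify_claim), not O(certify_claim)), so it does not yield O(halt_line).
No other premise forces O(halt_line). An ideal world satisfying every premise can still have not halt_line true, so F(not halt_line) is not derivable.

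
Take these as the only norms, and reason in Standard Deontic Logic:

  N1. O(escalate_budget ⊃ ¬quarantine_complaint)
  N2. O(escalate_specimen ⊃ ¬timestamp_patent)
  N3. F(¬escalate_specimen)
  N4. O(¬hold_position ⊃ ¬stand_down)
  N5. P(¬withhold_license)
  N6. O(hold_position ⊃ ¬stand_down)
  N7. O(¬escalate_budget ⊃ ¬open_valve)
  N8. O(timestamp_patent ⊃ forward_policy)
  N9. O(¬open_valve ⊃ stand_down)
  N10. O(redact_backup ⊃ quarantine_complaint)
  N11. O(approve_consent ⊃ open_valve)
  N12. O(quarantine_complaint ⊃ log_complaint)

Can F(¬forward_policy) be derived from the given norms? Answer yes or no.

Premise 8 is O(timestamp_patent ⊃ forward_policy), but O(timestamp_patent) is not derivable from the premises, so it does not yield O(forward_policy).
No other premise forces O(forward_policy). An ideal world satisfying every premise can still have ¬forward_policy true, so F(¬forward_policy) is not derivable.

No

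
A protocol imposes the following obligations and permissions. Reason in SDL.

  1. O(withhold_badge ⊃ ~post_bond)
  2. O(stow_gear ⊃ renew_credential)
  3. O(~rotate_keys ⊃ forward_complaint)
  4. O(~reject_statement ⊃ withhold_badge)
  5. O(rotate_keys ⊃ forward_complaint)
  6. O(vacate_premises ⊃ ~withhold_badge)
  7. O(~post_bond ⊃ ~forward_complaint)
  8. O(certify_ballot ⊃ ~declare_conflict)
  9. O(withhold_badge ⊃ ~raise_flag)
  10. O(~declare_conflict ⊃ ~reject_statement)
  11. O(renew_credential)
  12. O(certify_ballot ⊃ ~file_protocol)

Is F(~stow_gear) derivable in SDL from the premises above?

No

Premise 2 is O(stow_gear ⊃ renew_credential); even if O(renew_credential) held, inferring O(stow_gear) would be affirming the consequent — invalid.
No other premise forces O(stow_gear). An ideal world satisfying every premise can still have ~stow_gear true, so F(~stow_gear) is not derivable.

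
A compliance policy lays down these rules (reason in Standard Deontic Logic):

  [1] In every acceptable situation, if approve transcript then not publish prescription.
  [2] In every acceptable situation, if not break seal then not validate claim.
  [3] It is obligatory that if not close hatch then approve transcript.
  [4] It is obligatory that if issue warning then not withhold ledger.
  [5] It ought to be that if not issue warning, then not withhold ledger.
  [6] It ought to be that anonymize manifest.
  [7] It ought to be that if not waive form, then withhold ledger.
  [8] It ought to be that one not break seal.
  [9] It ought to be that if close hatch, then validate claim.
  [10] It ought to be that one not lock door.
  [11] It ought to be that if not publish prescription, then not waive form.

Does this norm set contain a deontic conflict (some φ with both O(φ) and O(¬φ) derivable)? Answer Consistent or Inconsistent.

Inconsistent

Premises 4 and 5 are O(issue_warning → ¬withhold_ledger) and O(¬issue_warning → ¬withhold_ledger); every ideal world satisfies issue_warning or ¬issue_warning, so in either case ¬withhold_ledger holds — hence O(¬withhold_ledger).
Premise 7, O(¬waive_form → withhold_ledger), contraposes to O(¬withhold_ledger → waive_form); with O(¬withhold_ledger) we get O(waive_form).
Premise 11 is O(¬publish_prescription → ¬waive_form); contrapositively O(waive_form → publish_prescription). Since O(waive_form) holds, K gives O(publish_prescription).
The contrapositive of premise 1 (O(approve_transcript → ¬publish_prescription)) is O(publish_prescription → ¬approve_transcript), and O(publish_prescription) is already established, so O(¬approve_transcript).
Premise 3, O(¬close_hatch → approve_transcript), contraposes to O(¬approve_transcript → close_hatch); with O(¬approve_transcript) we get O(close_hatch).
Applying K to premise 9 (O(close_hatch → validate_claim)) and O(close_hatch) yields O(validate_claim).
The contrapositive of premise 2 (O(¬break_seal → ¬validate_claim)) is O(validate_claim → break_seal), and O(validate_claim) is already established, so O(break_seal).
But premise 8 directly asserts O(¬break_seal).
We now have both O(break_seal) and O(¬break_seal) — break_seal is simultaneously obligatory and forbidden, violating the D-axiom.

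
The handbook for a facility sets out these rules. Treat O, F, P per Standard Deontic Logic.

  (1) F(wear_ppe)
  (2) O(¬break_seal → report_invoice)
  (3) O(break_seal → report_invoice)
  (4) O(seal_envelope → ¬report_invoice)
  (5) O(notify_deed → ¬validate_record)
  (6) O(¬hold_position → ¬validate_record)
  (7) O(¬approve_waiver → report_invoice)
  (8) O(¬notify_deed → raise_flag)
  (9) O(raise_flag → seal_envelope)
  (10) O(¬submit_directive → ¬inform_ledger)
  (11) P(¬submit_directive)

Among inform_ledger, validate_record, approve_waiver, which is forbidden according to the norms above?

validate_record

Premises 3 and 2 cover both cases: O(break_seal → report_invoice) and O(¬break_seal → report_invoice). Since break_seal ∨ ¬break_seal is a tautology, O(report_invoice) follows.
Premise 4, O(seal_envelope → ¬report_invoice), contraposes to O(report_invoice → ¬seal_envelope); with O(report_invoice) we get O(¬seal_envelope).
Premise 9, O(raise_flag → seal_envelope), contraposes to O(¬seal_envelope → ¬raise_flag); with O(¬seal_envelope) we get O(¬raise_flag).
Premise 8 is O(¬notify_deed → raise_flag); contrapositively O(¬raise_flag → notify_deed). Since O(¬raise_flag) holds, K gives O(notify_deed).
From O(notify_deed) and premise 5, O(notify_deed → ¬validate_record), we obtain O(¬validate_record).
So O(¬validate_record) holds, i.e. validate_record is forbidden. None of the other listed options is forbidden under the premises.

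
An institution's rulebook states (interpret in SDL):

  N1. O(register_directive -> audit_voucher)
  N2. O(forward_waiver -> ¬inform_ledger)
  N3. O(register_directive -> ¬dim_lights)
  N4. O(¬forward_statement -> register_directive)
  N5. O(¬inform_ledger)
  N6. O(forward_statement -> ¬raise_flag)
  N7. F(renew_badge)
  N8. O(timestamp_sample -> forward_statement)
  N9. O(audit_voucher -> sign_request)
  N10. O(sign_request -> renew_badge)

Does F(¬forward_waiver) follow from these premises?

Premise 2 is O(forward_waiver -> ¬inform_ledger); even if O(¬inform_ledger) held, inferring O(forward_waiver) would be affirming the consequent — invalid.
No other premise forces O(forward_waiver). An ideal world satisfying every premise can still have ¬forward_waiver true, so F(¬forward_waiver) is not derivable.

No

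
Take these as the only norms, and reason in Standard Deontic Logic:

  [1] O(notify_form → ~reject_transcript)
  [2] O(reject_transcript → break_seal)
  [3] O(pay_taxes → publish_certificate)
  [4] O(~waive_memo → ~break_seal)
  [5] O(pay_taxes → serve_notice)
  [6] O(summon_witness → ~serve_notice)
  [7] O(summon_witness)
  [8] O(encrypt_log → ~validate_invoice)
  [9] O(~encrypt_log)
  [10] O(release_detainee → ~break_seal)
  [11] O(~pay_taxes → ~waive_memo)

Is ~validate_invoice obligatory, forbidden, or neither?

Neither

Premise 8 is O(encrypt_log → ~validate_invoice), but O(encrypt_log) is not derivable from the premises, so it does not yield O(~validate_invoice).
No premise or chain of K-axiom applications forces O(~validate_invoice), and none forces O(validate_invoice). So ~validate_invoice is neither obligatory nor forbidden under these norms.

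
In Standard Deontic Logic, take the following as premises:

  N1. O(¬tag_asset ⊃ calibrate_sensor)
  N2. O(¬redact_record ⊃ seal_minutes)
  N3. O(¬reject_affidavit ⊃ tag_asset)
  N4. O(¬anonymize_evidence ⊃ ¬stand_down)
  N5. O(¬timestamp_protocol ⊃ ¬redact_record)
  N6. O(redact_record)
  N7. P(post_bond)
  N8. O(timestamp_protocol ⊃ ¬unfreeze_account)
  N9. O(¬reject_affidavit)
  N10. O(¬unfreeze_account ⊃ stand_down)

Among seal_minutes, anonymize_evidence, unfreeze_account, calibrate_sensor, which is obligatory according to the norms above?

From premise 6 we have O(redact_record).
Premise 5, O(¬timestamp_protocol ⊃ ¬redact_record), contraposes to O(redact_record ⊃ timestamp_protocol); with O(redact_record) we get O(timestamp_protocol).
From O(timestamp_protocol) and premise 8, O(timestamp_protocol ⊃ ¬unfreeze_account), we obtain O(¬unfreeze_account).
Premise 10 is O(¬unfreeze_account ⊃ stand_down); since O(¬unfreeze_account), deontic closure gives O(stand_down).
The contrapositive of premise 4 (O(¬anonymize_evidence ⊃ ¬stand_down)) is O(stand_down ⊃ anonymize_evidence), and O(stand_down) is already established, so O(anonymize_evidence).
So O(anonymize_evidence) holds — anonymize_evidence is obligatory. None of the other listed options is made obligatory by any chain of premises.

anonymize_evidence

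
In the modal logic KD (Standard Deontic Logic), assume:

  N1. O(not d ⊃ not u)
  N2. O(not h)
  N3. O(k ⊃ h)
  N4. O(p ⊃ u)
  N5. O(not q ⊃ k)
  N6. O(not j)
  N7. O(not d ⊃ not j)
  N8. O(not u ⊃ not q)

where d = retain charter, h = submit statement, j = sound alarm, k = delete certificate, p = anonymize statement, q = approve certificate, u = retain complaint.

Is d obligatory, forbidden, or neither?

Premise 2 states O(not h) outright.
The contrapositive of premise 3 (O(k ⊃ h)) is O(not h ⊃ not k), and O(not h) is already established, so O(not k).
Premise 5 is O(not q ⊃ k); contrapositively O(not k ⊃ q). Since O(not k) holds, K gives O(q).
Premise 8, O(not u ⊃ not q), contraposes to O(q ⊃ u); with O(q) we get O(u).
The contrapositive of premise 1 (O(not d ⊃ not u)) is O(u ⊃ d), and O(u) is already established, so O(d).
Premises 4, 6, 7 do not contribute to this derivation.
Hence d is obligatory.

Obligatory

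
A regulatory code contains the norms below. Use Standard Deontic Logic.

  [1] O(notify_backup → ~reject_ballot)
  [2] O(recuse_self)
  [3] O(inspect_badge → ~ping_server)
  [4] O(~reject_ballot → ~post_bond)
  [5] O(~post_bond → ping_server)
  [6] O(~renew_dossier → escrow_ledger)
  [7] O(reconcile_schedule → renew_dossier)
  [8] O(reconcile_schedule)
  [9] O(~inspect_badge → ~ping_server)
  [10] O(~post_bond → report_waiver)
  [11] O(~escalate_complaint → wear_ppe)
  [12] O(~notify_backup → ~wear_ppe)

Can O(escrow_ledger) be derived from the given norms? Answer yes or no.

Premise 6 is O(~renew_dossier → escrow_ledger), but O(~renew_dossier) is not derivable from the premises, so it does not yield O(escrow_ledger).
No other premise forces O(escrow_ledger). An ideal world satisfying every premise can still have escrow_ledger false, so O(escrow_ledger) is not derivable.

No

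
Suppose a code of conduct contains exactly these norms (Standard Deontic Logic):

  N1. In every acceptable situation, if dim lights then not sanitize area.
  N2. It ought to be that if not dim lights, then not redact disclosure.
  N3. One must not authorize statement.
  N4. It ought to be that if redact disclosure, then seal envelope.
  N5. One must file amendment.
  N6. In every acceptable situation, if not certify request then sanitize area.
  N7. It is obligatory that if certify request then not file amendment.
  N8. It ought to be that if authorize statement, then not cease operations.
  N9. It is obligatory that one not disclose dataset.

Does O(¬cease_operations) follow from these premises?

No

Premise 8 is O(authorize_statement → ¬cease_operations), but O(authorize_statement) is not derivable from the premises, so it does not yield O(¬cease_operations).
No other premise forces O(¬cease_operations). An ideal world satisfying every premise can still have ¬cease_operations false, so O(¬cease_operations) is not derivable.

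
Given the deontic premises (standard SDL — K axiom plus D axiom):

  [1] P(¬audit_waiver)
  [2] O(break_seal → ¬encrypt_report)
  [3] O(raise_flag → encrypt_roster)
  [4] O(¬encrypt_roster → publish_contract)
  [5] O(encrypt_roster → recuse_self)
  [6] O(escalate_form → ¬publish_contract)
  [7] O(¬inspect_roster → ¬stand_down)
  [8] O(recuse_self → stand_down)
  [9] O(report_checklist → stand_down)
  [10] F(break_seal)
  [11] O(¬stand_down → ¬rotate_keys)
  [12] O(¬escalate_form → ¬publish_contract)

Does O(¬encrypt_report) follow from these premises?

No

Premise 2 is O(break_seal → ¬encrypt_report), but O(break_seal) is not derivable from the premises, so it does not yield O(¬encrypt_report).
No other premise forces O(¬encrypt_report). An ideal world satisfying every premise can still have ¬encrypt_report false, so O(¬encrypt_report) is not derivable.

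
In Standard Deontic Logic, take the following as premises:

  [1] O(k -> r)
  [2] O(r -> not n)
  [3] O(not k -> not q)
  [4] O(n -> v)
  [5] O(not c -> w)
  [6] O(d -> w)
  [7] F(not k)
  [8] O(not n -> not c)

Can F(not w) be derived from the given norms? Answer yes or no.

F(not k) at premise 7 means O(k).
Premise 1 is O(k -> r); since O(k), deontic closure gives O(r).
Applying K to premise 2 (O(r -> not n)) and O(r) yields O(not n).
With premise 8, O(not n -> not c), the K-axiom yields O(not c).
From O(not c) and premise 5, O(not c -> w), we obtain O(w).
Premises 3, 4, 6 do not contribute to this derivation.
So O(w) holds, i.e. F(not w). The claim follows.

Yes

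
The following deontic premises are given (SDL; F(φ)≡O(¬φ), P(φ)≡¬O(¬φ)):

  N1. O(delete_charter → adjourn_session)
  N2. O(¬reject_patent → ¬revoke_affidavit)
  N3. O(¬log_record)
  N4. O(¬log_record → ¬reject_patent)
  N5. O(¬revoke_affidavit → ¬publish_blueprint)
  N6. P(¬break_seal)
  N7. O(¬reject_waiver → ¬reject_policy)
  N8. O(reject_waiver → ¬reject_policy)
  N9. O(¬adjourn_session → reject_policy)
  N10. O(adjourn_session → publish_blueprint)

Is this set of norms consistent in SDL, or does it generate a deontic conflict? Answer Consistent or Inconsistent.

Inconsistent

Premises 8 and 7 are O(reject_waiver → ¬reject_policy) and O(¬reject_waiver → ¬reject_policy); every ideal world satisfies reject_waiver or ¬reject_waiver, so in either case ¬reject_policy holds — hence O(¬reject_policy).
The contrapositive of premise 9 (O(¬adjourn_session → reject_policy)) is O(¬reject_policy → adjourn_session), and O(¬reject_policy) is already established, so O(adjourn_session).
Premise 10 is O(adjourn_session → publish_blueprint); since O(adjourn_session), deontic closure gives O(publish_blueprint).
Premise 5, O(¬revoke_affidavit → ¬publish_blueprint), contraposes to O(publish_blueprint → revoke_affidavit); with O(publish_blueprint) we get O(revoke_affidavit).
Premise 2 is O(¬reject_patent → ¬revoke_affidavit); contrapositively O(revoke_affidavit → reject_patent). Since O(revoke_affidavit) holds, K gives O(reject_patent).
Premise 4, O(¬log_record → ¬reject_patent), contraposes to O(reject_patent → log_record); with O(reject_patent) we get O(log_record).
Yet premise 3 states O(¬log_record).
We now have both O(log_record) and O(¬log_record) — log_record is simultaneously obligatory and forbidden, violating the D-axiom.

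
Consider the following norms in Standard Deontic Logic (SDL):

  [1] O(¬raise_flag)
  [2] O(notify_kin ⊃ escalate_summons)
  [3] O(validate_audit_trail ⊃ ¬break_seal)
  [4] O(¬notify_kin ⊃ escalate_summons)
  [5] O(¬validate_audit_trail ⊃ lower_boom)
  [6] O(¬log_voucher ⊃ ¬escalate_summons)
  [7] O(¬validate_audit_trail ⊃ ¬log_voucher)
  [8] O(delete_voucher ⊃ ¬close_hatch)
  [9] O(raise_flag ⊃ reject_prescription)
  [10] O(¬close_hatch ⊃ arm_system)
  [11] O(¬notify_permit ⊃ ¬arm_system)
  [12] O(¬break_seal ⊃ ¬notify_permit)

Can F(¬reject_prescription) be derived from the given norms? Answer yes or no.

Premise 9 is O(raise_flag ⊃ reject_prescription), but O(raise_flag) is not derivable from the premises, so it does not yield O(reject_prescription).
No other premise forces O(reject_prescription). An ideal world satisfying every premise can still have ¬reject_prescription true, so F(¬reject_prescription) is not derivable.

No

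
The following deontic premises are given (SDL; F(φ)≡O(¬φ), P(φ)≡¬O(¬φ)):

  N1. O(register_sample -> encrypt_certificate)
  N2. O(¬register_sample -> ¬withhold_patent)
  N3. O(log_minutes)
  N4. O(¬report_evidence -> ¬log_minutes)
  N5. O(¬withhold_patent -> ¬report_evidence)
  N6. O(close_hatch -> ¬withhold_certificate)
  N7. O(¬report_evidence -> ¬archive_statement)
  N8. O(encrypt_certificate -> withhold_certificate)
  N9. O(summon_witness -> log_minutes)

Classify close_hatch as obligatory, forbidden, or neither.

Forbidden

Premise 3 gives O(log_minutes).
Premise 4, O(¬report_evidence -> ¬log_minutes), contraposes to O(log_minutes -> report_evidence); with O(log_minutes) we get O(report_evidence).
Premise 5 is O(¬withhold_patent -> ¬report_evidence); contrapositively O(report_evidence -> withhold_patent). Since O(report_evidence) holds, K gives O(withhold_patent).
Premise 2 is O(¬register_sample -> ¬withhold_patent); contrapositively O(withhold_patent -> register_sample). Since O(withhold_patent) holds, K gives O(register_sample).
From O(register_sample) and premise 1, O(register_sample -> encrypt_certificate), we obtain O(encrypt_certificate).
Premise 8 is O(encrypt_certificate -> withhold_certificate); since O(encrypt_certificate), deontic closure gives O(withhold_certificate).
Premise 6, O(close_hatch -> ¬withhold_certificate), contraposes to O(withhold_certificate -> ¬close_hatch); with O(withhold_certificate) we get O(¬close_hatch).
Premises 7, 9 do not contribute to this derivation.
Thus O(¬close_hatch), which is F(close_hatch): close_hatch is forbidden.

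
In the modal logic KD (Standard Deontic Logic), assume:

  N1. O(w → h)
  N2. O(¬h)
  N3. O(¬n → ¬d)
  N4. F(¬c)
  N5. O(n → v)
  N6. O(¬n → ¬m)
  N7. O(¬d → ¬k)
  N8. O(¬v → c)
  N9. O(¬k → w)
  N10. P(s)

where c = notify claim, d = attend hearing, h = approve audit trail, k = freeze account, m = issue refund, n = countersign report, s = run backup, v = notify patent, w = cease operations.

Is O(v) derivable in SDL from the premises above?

Premise 2 states O(¬h) outright.
The contrapositive of premise 1 (O(w → h)) is O(¬h → ¬w), and O(¬h) is already established, so O(¬w).
Premise 9 is O(¬k → w); contrapositively O(¬w → k). Since O(¬w) holds, K gives O(k).
The contrapositive of premise 7 (O(¬d → ¬k)) is O(k → d), and O(k) is already established, so O(d).
Premise 3, O(¬n → ¬d), contraposes to O(d → n); with O(d) we get O(n).
From O(n) and premise 5, O(n → v), we obtain O(v).
Premises 4, 6, 8, 10 do not contribute to this derivation.
So O(v) follows.

Yes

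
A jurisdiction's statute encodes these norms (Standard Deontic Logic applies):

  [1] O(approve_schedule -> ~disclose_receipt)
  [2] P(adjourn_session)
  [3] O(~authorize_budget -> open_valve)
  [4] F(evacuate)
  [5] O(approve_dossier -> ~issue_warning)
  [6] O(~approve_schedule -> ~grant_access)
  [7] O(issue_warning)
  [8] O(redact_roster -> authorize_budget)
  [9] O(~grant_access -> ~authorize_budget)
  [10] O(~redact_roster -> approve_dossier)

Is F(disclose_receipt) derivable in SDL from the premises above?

From premise 7 we have O(issue_warning).
Premise 5 is O(approve_dossier -> ~issue_warning); contrapositively O(issue_warning -> ~approve_dossier). Since O(issue_warning) holds, K gives O(~approve_dossier).
The contrapositive of premise 10 (O(~redact_roster -> approve_dossier)) is O(~approve_dossier -> redact_roster), and O(~approve_dossier) is already established, so O(redact_roster).
Applying K to premise 8 (O(redact_roster -> authorize_budget)) and O(redact_roster) yields O(authorize_budget).
The contrapositive of premise 9 (O(~grant_access -> ~authorize_budget)) is O(authorize_budget -> grant_access), and O(authorize_budget) is already established, so O(grant_access).
The contrapositive of premise 6 (O(~approve_schedule -> ~grant_access)) is O(grant_access -> approve_schedule), and O(grant_access) is already established, so O(approve_schedule).
With premise 1, O(approve_schedule -> ~disclose_receipt), the K-axiom yields O(~disclose_receipt).
Premises 2, 3, 4 do not contribute to this derivation.
So O(~disclose_receipt) holds, i.e. F(disclose_receipt). The claim follows.

Yes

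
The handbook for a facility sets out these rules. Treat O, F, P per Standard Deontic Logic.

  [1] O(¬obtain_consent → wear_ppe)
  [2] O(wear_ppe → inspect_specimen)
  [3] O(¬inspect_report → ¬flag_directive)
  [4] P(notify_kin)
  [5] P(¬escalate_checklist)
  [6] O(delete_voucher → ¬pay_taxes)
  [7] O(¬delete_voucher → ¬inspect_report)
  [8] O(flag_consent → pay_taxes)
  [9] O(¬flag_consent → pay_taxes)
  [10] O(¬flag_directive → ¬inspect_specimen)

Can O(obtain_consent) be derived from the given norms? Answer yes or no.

Premises 8 and 9 cover both cases: O(flag_consent → pay_taxes) and O(¬flag_consent → pay_taxes). Since flag_consent ∨ ¬flag_consent is a tautology, O(pay_taxes) follows.
Premise 6 is O(delete_voucher → ¬pay_taxes); contrapositively O(pay_taxes → ¬delete_voucher). Since O(pay_taxes) holds, K gives O(¬delete_voucher).
From O(¬delete_voucher) and premise 7, O(¬delete_voucher → ¬inspect_report), we obtain O(¬inspect_report).
Premise 3 is O(¬inspect_report → ¬flag_directive); since O(¬inspect_report), deontic closure gives O(¬flag_directive).
Premise 10 is O(¬flag_directive → ¬inspect_specimen); since O(¬flag_directive), deontic closure gives O(¬inspect_specimen).
The contrapositive of premise 2 (O(wear_ppe → inspect_specimen)) is O(¬inspect_specimen → ¬wear_ppe), and O(¬inspect_specimen) is already established, so O(¬wear_ppe).
Premise 1, O(¬obtain_consent → wear_ppe), contraposes to O(¬wear_ppe → obtain_consent); with O(¬wear_ppe) we get O(obtain_consent).
Premises 4, 5 do not contribute to this derivation.
So O(obtain_consent) follows.

Yes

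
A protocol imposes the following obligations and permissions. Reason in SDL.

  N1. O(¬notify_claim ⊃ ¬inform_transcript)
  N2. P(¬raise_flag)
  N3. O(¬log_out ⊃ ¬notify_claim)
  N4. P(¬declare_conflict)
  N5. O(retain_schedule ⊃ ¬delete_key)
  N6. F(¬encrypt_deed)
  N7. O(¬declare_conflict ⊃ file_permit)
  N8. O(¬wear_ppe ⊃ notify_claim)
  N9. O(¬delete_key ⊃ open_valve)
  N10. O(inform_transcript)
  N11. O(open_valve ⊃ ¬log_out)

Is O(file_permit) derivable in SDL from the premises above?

No

Premise 7 is O(¬declare_conflict ⊃ file_permit), but O(¬declare_conflict) is not derivable from the premises (the permission P(¬declare_conflict) asserts only ¬O(declare_conflict), not O(¬declare_conflict)), so it does not yield O(file_permit).
No other premise forces O(file_permit). An ideal world satisfying every premise can still have file_permit false, so O(file_permit) is not derivable.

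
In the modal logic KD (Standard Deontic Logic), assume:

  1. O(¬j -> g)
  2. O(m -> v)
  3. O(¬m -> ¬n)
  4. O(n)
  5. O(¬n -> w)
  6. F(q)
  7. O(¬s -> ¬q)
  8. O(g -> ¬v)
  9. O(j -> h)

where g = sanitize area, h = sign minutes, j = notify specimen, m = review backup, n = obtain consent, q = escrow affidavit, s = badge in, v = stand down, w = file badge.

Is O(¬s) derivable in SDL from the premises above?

No

Premise 7 is O(¬s -> ¬q); even if O(¬q) held, inferring O(¬s) would be affirming the consequent — invalid.
No other premise forces O(¬s). An ideal world satisfying every premise can still have ¬s false, so O(¬s) is not derivable.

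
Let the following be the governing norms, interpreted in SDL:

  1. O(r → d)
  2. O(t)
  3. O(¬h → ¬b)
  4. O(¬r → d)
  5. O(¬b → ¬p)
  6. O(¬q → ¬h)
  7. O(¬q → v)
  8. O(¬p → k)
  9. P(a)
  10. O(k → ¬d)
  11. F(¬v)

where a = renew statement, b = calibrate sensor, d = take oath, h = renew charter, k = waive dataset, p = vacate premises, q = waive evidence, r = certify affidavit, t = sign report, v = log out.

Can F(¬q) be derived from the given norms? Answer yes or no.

Yes

Premises 1 and 4 are O(r → d) and O(¬r → d); every ideal world satisfies r or ¬r, so in either case d holds — hence O(d).
The contrapositive of premise 10 (O(k → ¬d)) is O(d → ¬k), and O(d) is already established, so O(¬k).
Premise 8, O(¬p → k), contraposes to O(¬k → p); with O(¬k) we get O(p).
Premise 5 is O(¬b → ¬p); contrapositively O(p → b). Since O(p) holds, K gives O(b).
Premise 3 is O(¬h → ¬b); contrapositively O(b → h). Since O(b) holds, K gives O(h).
Premise 6 is O(¬q → ¬h); contrapositively O(h → q). Since O(h) holds, K gives O(q).
Premises 2, 7, 9, 11 do not contribute to this derivation.
So O(q) holds, i.e. F(¬q). The claim follows.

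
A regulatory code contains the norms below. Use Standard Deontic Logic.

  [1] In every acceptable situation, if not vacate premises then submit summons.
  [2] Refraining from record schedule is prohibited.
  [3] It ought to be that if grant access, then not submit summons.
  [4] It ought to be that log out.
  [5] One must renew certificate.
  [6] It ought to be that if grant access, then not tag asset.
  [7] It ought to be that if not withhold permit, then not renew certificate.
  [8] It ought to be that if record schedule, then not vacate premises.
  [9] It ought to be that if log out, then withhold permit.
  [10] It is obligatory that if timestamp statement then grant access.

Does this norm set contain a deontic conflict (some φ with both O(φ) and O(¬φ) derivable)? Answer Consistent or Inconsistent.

Consistent

Premise 7 is O(¬withhold_permit → ¬renew_certificate), but O(¬withhold_permit) is not derivable from the premises, so it does not yield O(¬renew_certificate).
So O(¬renew_certificate) is not derivable, and the apparent clash with O(renew_certificate) does not arise.
A world satisfying every obligation exists (e.g. grant_access=false, log_out=true, record_schedule=true, renew_certificate=true, submit_summons=true, tag_asset=false, timestamp_statement=false, vacate_premises=false, withhold_permit=true); no atom is both obligatory and forbidden, so the set is consistent.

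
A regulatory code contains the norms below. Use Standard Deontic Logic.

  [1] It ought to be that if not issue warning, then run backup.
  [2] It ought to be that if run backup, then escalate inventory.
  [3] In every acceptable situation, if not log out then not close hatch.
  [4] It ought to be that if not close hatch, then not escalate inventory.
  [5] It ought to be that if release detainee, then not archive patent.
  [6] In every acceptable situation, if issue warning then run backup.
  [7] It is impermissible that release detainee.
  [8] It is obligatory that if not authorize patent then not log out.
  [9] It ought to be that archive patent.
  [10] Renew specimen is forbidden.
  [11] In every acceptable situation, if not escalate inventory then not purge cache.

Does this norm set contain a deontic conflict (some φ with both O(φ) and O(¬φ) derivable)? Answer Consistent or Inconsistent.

Consistent

Premise 5 is O(release_detainee → ¬archive_patent), but O(release_detainee) is not derivable from the premises, so it does not yield O(¬archive_patent).
So O(¬archive_patent) is not derivable, and the apparent clash with O(archive_patent) does not arise.
A world satisfying every obligation exists (e.g. archive_patent=true, authorize_patent=true, close_hatch=true, escalate_inventory=true, issue_warning=false, log_out=true, purge_cache=false, release_detainee=false, renew_specimen=false, run_backup=true); no atom is both obligatory and forbidden, so the set is consistent.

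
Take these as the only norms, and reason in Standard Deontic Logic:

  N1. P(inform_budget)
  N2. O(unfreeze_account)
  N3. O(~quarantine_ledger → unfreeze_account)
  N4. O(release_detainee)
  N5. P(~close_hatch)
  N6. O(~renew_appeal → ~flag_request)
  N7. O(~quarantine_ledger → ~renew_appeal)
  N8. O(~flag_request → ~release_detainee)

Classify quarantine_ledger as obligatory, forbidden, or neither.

From premise 4 we have O(release_detainee).
The contrapositive of premise 8 (O(~flag_request → ~release_detainee)) is O(release_detainee → flag_request), and O(release_detainee) is already established, so O(flag_request).
Premise 6 is O(~renew_appeal → ~flag_request); contrapositively O(flag_request → renew_appeal). Since O(flag_request) holds, K gives O(renew_appeal).
Premise 7, O(~quarantine_ledger → ~renew_appeal), contraposes to O(renew_appeal → quarantine_ledger); with O(renew_appeal) we get O(quarantine_ledger).
Premises 1, 2, 3, 5 do not contribute to this derivation.
Hence quarantine_ledger is obligatory.

Obligatory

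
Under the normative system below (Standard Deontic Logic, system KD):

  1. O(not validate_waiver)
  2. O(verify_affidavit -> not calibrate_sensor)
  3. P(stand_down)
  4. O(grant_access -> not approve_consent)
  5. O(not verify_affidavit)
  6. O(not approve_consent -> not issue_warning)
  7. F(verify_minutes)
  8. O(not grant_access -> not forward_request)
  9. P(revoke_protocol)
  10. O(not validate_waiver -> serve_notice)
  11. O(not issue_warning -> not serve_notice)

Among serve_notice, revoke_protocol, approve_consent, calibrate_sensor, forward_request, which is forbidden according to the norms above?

From premise 1 we have O(not validate_waiver).
With premise 10, O(not validate_waiver -> serve_notice), the K-axiom yields O(serve_notice).
Premise 11 is O(not issue_warning -> not serve_notice); contrapositively O(serve_notice -> issue_warning). Since O(serve_notice) holds, K gives O(issue_warning).
Premise 6 is O(not approve_consent -> not issue_warning); contrapositively O(issue_warning -> approve_consent). Since O(issue_warning) holds, K gives O(approve_consent).
The contrapositive of premise 4 (O(grant_access -> not approve_consent)) is O(approve_consent -> not grant_access), and O(approve_consent) is already established, so O(not grant_access).
With premise 8, O(not grant_access -> not forward_request), the K-axiom yields O(not forward_request).
So O(not forward_request) holds, i.e. forward_request is forbidden. None of the other listed options is forbidden under the premises.

forward_request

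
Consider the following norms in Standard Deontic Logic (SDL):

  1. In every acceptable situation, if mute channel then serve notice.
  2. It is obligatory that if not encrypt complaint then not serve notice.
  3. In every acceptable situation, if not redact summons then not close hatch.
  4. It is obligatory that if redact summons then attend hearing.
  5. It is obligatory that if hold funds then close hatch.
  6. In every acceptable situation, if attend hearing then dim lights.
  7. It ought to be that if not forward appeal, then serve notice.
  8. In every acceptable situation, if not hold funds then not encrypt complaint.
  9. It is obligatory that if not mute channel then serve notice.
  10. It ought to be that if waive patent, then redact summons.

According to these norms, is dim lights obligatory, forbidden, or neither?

By case analysis on ¬mute_channel: premise 9 gives O(¬mute_channel → serve_notice) and premise 1 gives O(mute_channel → serve_notice), so O(serve_notice) either way.
Premise 2, O(¬encrypt_complaint → ¬serve_notice), contraposes to O(serve_notice → encrypt_complaint); with O(serve_notice) we get O(encrypt_complaint).
Premise 8 is O(¬hold_funds → ¬encrypt_complaint); contrapositively O(encrypt_complaint → hold_funds). Since O(encrypt_complaint) holds, K gives O(hold_funds).
From O(hold_funds) and premise 5, O(hold_funds → close_hatch), we obtain O(close_hatch).
The contrapositive of premise 3 (O(¬redact_summons → ¬close_hatch)) is O(close_hatch → redact_summons), and O(close_hatch) is already established, so O(redact_summons).
With premise 4, O(redact_summons → attend_hearing), the K-axiom yields O(attend_hearing).
From O(attend_hearing) and premise 6, O(attend_hearing → dim_lights), we obtain O(dim_lights).
Premises 7, 10 do not contribute to this derivation.
Hence dim_lights is obligatory.

Obligatory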